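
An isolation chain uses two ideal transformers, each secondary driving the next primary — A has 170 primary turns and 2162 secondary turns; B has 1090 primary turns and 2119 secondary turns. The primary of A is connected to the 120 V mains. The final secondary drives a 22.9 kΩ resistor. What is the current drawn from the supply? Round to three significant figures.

Secondary of A: V = 120.00 × 2162/170 = 1526.1 V.
Secondary of B: V = 1526.1 × 2119/1090 = 2966.8 V.
I_load = 2966.8/22900 = 0.12956 A, so P_out = 2966.8 × 0.12956 = 384.37 W.
All ideal ⇒ P_in = P_out, so I_supply = 384.37/120 = 3.20 A.

I_supply ≈ 3.20 A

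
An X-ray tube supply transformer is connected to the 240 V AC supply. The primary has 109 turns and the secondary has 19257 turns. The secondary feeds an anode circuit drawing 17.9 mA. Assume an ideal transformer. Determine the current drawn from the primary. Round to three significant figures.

For an ideal transformer I_p N_p = I_s N_s, so I_p = 0.0179 × 19257/109 = 3.16 A.

I_p ≈ 3.16 A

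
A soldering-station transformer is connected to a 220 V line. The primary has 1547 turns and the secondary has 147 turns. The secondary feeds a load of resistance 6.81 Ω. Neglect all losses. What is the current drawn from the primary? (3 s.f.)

I_p ≈ 0.292 A

V_s = V_p × N_s/N_p = 220 × 147/1547 = 20.905 V.
I_s = V_s/R = 20.905/6.81 = 3.0697 A.
For an ideal transformer I_p N_p = I_s N_s, so I_p = 3.0697 × 147/1547 = 0.292 A.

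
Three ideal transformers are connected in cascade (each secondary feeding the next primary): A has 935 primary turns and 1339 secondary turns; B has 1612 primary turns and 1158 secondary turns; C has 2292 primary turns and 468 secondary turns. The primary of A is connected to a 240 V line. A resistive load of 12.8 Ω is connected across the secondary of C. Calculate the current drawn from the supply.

I_supply ≈ 0.827 A

Secondary of A: V = 240.00 × 1339/935 = 343.70 V.
Secondary of B: V = 343.70 × 1158/1612 = 246.90 V.
Secondary of C: V = 246.90 × 468/2292 = 50.414 V.
I_load = 50.414/12.8 = 3.9386 A, so P_out = 50.414 × 3.9386 = 198.56 W.
All ideal ⇒ P_in = P_out, so I_supply = 198.56/240 = 0.827 A.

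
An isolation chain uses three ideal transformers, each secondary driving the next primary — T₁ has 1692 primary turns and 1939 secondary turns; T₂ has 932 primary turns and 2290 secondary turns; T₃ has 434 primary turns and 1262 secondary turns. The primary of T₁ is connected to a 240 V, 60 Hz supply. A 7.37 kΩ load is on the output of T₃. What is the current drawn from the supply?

Secondary of T₁: V = 240.00 × 1939/1692 = 275.04 V.
Secondary of T₂: V = 275.04 × 2290/932 = 675.78 V.
Secondary of T₃: V = 675.78 × 1262/434 = 1965.1 V.
I_load = 1965.1/7370 = 0.26663 A, so P_out = 1965.1 × 0.26663 = 523.95 W.
All ideal ⇒ P_in = P_out, so I_supply = 523.95/240 = 2.18 A.

I_supply ≈ 2.18 A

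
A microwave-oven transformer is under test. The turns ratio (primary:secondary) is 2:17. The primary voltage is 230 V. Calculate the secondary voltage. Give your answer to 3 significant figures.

V_s ≈ 1960 V

V_s/V_p = N_s/N_p, so V_s = 230 × 17/2 = 1960 V.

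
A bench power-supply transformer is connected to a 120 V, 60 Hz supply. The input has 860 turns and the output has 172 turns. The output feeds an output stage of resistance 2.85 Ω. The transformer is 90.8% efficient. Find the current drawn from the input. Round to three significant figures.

I_in ≈ 1.85 A

V_out = 120 × 172/860 = 24.000 V.
I_out = V_out/R = 24.000/2.85 = 8.4211 A.
P_out = V_out I_out = 24.000 × 8.4211 = 202.11 W.
P_in = P_out/η = 202.11/0.908 = 222.58 W.
I_in = P_in/V_in = 222.58/120 = 1.85 A.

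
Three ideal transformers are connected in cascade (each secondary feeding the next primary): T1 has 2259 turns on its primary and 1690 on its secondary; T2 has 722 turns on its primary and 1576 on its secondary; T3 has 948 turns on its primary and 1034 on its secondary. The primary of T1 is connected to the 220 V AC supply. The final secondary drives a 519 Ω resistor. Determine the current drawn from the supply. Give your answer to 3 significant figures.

I_supply ≈ 1.34 A

After T1: V = 220.00 × 1690/2259 = 164.59 V.
After T2: V = 164.59 × 1576/722 = 359.26 V.
After T3: V = 359.26 × 1034/948 = 391.85 V.
I_load = 391.85/519 = 0.75502 A, so P_out = 391.85 × 0.75502 = 295.86 W.
All ideal ⇒ P_in = P_out, so I_supply = 295.86/220 = 1.34 A.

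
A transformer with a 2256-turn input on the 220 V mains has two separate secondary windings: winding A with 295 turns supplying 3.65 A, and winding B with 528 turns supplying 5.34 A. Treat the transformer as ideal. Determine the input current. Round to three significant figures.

I_in ≈ 1.73 A

V_A = 220 × 295/2256 = 28.768 V; V_B = 220 × 528/2256 = 51.489 V.
P_out = V_A I_A + V_B I_B = 28.768×3.65 + 51.489×5.34 = 105.00 + 274.95 = 379.96 W.
Ideal ⇒ P_in = P_out, so I_in = P_out/V_in = 379.96/220 = 1.73 A.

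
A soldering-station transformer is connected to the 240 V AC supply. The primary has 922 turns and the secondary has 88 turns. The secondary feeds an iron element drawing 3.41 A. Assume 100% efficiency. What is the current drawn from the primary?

I_p ≈ 0.325 A

For an ideal transformer I_p N_p = I_s N_s, so I_p = 3.41 × 88/922 = 0.325 A.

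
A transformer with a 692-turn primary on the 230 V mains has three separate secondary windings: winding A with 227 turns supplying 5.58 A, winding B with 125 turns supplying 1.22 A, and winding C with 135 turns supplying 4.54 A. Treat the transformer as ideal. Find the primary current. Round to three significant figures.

I_p ≈ 2.94 A

V_A = 230 × 227/692 = 75.448 V; V_B = 230 × 125/692 = 41.546 V; V_C = 230 × 135/692 = 44.870 V.
P_out = V_A I_A + V_B I_B + V_C I_C = 75.448×5.58 + 41.546×1.22 + 44.870×4.54 = 421.00 + 50.686 + 203.71 = 675.40 W.
Ideal ⇒ P_in = P_out, so I_p = P_out/V_p = 675.40/230 = 2.94 A.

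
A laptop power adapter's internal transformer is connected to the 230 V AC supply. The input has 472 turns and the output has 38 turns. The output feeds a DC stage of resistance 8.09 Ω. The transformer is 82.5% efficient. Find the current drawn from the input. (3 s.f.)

V_out = 230 × 38/472 = 18.517 V.
I_out = V_out/R = 18.517/8.09 = 2.2889 A.
P_out = V_out I_out = 18.517 × 2.2889 = 42.383 W.
P_in = P_out/η = 42.383/0.825 = 51.373 W.
I_in = P_in/V_in = 51.373/230 = 0.223 A.

I_in ≈ 0.223 A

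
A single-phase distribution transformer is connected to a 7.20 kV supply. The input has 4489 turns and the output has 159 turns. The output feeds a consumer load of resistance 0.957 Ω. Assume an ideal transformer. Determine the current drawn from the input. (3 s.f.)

I_in ≈ 9.44 A

V_out = V_in × N_out/N_in = 7200 × 159/4489 = 255.02 V.
I_out = V_out/R = 255.02/0.957 = 266.48 A.
For an ideal transformer I_in N_in = I_out N_out, so I_in = 266.48 × 159/4489 = 9.44 A.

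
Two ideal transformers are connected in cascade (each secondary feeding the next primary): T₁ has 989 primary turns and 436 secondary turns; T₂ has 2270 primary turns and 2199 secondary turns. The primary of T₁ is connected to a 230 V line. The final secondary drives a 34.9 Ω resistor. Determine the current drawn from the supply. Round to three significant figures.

After T₁: V = 230.00 × 436/989 = 101.40 V.
After T₂: V = 101.40 × 2199/2270 = 98.224 V.
I_load = 98.224/34.9 = 2.8144 A, so P_out = 98.224 × 2.8144 = 276.45 W.
All ideal ⇒ P_in = P_out, so I_supply = 276.45/230 = 1.20 A.

I_supply ≈ 1.20 A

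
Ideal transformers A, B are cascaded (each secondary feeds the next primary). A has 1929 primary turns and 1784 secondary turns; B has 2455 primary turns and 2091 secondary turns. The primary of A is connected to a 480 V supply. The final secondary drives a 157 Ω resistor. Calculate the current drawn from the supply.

I_supply ≈ 1.90 A

Secondary of A: V = 480.00 × 1784/1929 = 443.92 V.
Secondary of B: V = 443.92 × 2091/2455 = 378.10 V.
I_load = 378.10/157 = 2.4083 A, so P_out = 378.10 × 2.4083 = 910.57 W.
All ideal ⇒ P_in = P_out, so I_supply = 910.57/480 = 1.90 A.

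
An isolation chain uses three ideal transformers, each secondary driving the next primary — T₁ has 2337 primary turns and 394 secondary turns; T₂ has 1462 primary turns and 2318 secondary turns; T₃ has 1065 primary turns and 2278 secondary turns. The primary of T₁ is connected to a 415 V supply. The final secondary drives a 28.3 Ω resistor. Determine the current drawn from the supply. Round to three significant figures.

After T₁: V = 415.00 × 394/2337 = 69.966 V.
After T₂: V = 69.966 × 2318/1462 = 110.93 V.
After T₃: V = 110.93 × 2278/1065 = 237.28 V.
I_load = 237.28/28.3 = 8.3843 A, so P_out = 237.28 × 8.3843 = 1989.4 W.
All ideal ⇒ P_in = P_out, so I_supply = 1989.4/415 = 4.79 A.

I_supply ≈ 4.79 A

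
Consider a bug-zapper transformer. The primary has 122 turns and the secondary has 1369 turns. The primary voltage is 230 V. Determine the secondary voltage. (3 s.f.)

V_s ≈ 2580 V

V_s/V_p = N_s/N_p, so V_s = 230 × 1369/122 = 2580 V.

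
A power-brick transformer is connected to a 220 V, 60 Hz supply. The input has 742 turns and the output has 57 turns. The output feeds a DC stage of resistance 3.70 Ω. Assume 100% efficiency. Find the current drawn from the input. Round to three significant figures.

I_in ≈ 0.351 A

V_out = V_in × N_out/N_in = 220 × 57/742 = 16.900 V.
I_out = V_out/R = 16.900/3.70 = 4.5676 A.
For an ideal transformer I_in N_in = I_out N_out, so I_in = 4.5676 × 57/742 = 0.351 A.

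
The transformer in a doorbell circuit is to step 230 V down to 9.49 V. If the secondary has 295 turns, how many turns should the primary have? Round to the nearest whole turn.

N_p/N_s = V_p/V_s, so N_p = 295 × 230/9.49 = 7149.6 ≈ 7150 turns.

N_p = 7150 turns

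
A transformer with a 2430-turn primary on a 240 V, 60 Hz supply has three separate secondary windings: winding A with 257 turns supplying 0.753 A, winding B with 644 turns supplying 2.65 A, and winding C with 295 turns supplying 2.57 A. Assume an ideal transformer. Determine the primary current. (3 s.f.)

I_p ≈ 1.09 A

V_A = 240 × 257/2430 = 25.383 V; V_B = 240 × 644/2430 = 63.605 V; V_C = 240 × 295/2430 = 29.136 V.
P_out = V_A I_A + V_B I_B + V_C I_C = 25.383×0.753 + 63.605×2.65 + 29.136×2.57 = 19.113 + 168.55 + 74.879 = 262.55 W.
Ideal ⇒ P_in = P_out, so I_p = P_out/V_p = 262.55/240 = 1.09 A.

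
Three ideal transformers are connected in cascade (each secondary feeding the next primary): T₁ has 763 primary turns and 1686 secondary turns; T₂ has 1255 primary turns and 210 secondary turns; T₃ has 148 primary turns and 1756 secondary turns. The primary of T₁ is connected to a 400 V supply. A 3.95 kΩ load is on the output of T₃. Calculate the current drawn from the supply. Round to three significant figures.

Secondary of T₁: V = 400.00 × 1686/763 = 883.88 V.
Secondary of T₂: V = 883.88 × 210/1255 = 147.90 V.
Secondary of T₃: V = 147.90 × 1756/148 = 1754.8 V.
I_load = 1754.8/3950 = 0.44426 A, so P_out = 1754.8 × 0.44426 = 779.59 W.
All ideal ⇒ P_in = P_out, so I_supply = 779.59/400 = 1.95 A.

I_supply ≈ 1.95 A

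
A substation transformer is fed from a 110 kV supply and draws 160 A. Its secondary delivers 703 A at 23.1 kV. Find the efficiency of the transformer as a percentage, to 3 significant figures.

η ≈ 92.3%

P_in = 110000 × 160 = 1.76000×10^7 W.
P_out = 23100 × 703 = 1.62393×10^7 W.
η = P_out/P_in = 1.62393×10^7/(1.76000×10^7) = 0.923.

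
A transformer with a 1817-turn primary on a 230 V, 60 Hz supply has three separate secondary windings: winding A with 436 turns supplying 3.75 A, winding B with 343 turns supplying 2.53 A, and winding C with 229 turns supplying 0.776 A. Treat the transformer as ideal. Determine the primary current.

I_p ≈ 1.48 A

V_A = 230 × 436/1817 = 55.190 V; V_B = 230 × 343/1817 = 43.418 V; V_C = 230 × 229/1817 = 28.987 V.
P_out = V_A I_A + V_B I_B + V_C I_C = 55.190×3.75 + 43.418×2.53 + 28.987×0.776 = 206.96 + 109.85 + 22.494 = 339.30 W.
Ideal ⇒ P_in = P_out, so I_p = P_out/V_p = 339.30/230 = 1.48 A.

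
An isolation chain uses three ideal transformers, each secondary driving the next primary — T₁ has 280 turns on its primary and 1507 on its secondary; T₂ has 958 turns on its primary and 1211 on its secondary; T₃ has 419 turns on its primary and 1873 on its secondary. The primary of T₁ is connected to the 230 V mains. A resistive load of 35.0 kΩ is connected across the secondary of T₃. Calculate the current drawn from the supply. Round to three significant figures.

After T₁: V = 230.00 × 1507/280 = 1237.9 V.
After T₂: V = 1237.9 × 1211/958 = 1564.8 V.
After T₃: V = 1564.8 × 1873/419 = 6995.0 V.
I_load = 6995.0/35000 = 0.19986 A, so P_out = 6995.0 × 0.19986 = 1398.0 W.
All ideal ⇒ P_in = P_out, so I_supply = 1398.0/230 = 6.08 A.

I_supply ≈ 6.08 A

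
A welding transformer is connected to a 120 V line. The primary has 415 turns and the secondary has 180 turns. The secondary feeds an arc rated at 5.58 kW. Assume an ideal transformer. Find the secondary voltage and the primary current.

V_s = V_p × N_s/N_p = 120 × 180/415 = 52.048 V.
I_s = P/V_s = 5580/52.048 = 107.21 A.
I_p = I_s × N_s/N_p = 107.21 × 180/415 = 46.5 A.

V_s ≈ 52.0 V, I_p ≈ 46.5 A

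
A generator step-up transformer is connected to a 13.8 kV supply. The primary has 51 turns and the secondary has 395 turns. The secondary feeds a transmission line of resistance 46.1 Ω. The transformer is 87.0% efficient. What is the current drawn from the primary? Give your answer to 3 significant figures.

V_s = 13800 × 395/51 = 106880 V.
I_s = V_s/R = 106880/46.1 = 2318.5 A.
P_out = V_s I_s = 106880 × 2318.5 = 2.4781×10^8 W.
P_in = P_out/η = 2.4781×10^8/0.870 = 2.8483×10^8 W.
I_p = P_in/V_p = 2.8483×10^8/13800 = 20600 A.

I_p ≈ 20600 A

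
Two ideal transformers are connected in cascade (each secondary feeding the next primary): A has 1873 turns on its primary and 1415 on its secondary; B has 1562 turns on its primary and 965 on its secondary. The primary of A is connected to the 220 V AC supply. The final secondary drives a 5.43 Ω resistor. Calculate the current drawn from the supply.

I_supply ≈ 8.83 A

Secondary of A: V = 220.00 × 1415/1873 = 166.20 V.
Secondary of B: V = 166.20 × 965/1562 = 102.68 V.
I_load = 102.68/5.43 = 18.910 A, so P_out = 102.68 × 18.910 = 1941.7 W.
All ideal ⇒ P_in = P_out, so I_supply = 1941.7/220 = 8.83 A.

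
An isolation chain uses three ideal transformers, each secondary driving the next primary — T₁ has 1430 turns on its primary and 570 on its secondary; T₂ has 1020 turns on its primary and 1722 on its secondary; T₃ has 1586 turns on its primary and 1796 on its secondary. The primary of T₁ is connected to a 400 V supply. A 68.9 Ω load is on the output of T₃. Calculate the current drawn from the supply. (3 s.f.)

After T₁: V = 400.00 × 570/1430 = 159.44 V.
After T₂: V = 159.44 × 1722/1020 = 269.17 V.
After T₃: V = 269.17 × 1796/1586 = 304.81 V.
I_load = 304.81/68.9 = 4.4240 A, so P_out = 304.81 × 4.4240 = 1348.5 W.
All ideal ⇒ P_in = P_out, so I_supply = 1348.5/400 = 3.37 A.

I_supply ≈ 3.37 A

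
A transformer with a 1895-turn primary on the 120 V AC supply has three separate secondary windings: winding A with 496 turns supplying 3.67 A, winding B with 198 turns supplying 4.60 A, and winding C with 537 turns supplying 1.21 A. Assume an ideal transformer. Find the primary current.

V_A = 120 × 496/1895 = 31.409 V; V_B = 120 × 198/1895 = 12.538 V; V_C = 120 × 537/1895 = 34.005 V.
P_out = V_A I_A + V_B I_B + V_C I_C = 31.409×3.67 + 12.538×4.60 + 34.005×1.21 = 115.27 + 57.676 + 41.146 = 214.09 W.
Ideal ⇒ P_in = P_out, so I_p = P_out/V_p = 214.09/120 = 1.78 A.

I_p ≈ 1.78 A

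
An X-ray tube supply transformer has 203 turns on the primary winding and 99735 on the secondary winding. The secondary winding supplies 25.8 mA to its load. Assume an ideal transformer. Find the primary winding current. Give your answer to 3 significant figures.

I_p ≈ 12.7 A

For an ideal transformer I_p/I_s = N_s/N_p, so I_p = 0.0258 × 99735/203 = 12.7 A.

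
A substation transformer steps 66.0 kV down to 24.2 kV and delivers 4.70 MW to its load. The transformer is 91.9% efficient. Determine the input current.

I_in ≈ 77.5 A

P_in = P_out/η = 4.70×10^6/0.919 = 5.1143×10^6 W.
I_in = P_in/V_in = 5.1143×10^6/66000 = 77.5 A.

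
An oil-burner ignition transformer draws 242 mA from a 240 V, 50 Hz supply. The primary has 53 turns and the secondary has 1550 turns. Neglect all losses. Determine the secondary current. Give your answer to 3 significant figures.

I_s/I_p = N_p/N_s, so I_s = 0.242 × 53/1550 = 0.00827 A.

I_s ≈ 0.00827 A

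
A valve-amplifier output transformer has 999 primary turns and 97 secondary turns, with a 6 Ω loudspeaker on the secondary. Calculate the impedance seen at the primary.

Z_p ≈ 636 Ω

Z_p = (N_p/N_s)² × Z_s = (999/97)² × 6 = 636 Ω.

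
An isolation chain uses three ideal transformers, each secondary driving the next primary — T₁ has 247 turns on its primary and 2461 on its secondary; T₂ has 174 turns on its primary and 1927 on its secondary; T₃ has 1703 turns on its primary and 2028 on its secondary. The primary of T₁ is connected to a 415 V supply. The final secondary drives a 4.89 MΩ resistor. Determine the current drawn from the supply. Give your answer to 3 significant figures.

I_supply ≈ 1.47 A

After T₁: V = 415.00 × 2461/247 = 4134.9 V.
After T₂: V = 4134.9 × 1927/174 = 45793 V.
After T₃: V = 45793 × 2028/1703 = 54532 V.
I_load = 54532/(4.89×10^6) = 0.011152 A, so P_out = 54532 × 0.011152 = 608.12 W.
All ideal ⇒ P_in = P_out, so I_supply = 608.12/415 = 1.47 A.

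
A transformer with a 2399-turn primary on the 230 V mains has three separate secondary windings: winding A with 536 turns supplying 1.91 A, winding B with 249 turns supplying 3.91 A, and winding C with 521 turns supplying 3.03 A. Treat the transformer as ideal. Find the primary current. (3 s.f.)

V_A = 230 × 536/2399 = 51.388 V; V_B = 230 × 249/2399 = 23.872 V; V_C = 230 × 521/2399 = 49.950 V.
P_out = V_A I_A + V_B I_B + V_C I_C = 51.388×1.91 + 23.872×3.91 + 49.950×3.03 = 98.151 + 93.341 + 151.35 = 342.84 W.
Ideal ⇒ P_in = P_out, so I_p = P_out/V_p = 342.84/230 = 1.49 A.

I_p ≈ 1.49 A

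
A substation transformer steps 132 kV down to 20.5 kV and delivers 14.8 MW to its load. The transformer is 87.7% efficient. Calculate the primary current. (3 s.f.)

I_p ≈ 128 A

P_in = P_out/η = 1.48×10^7/0.877 = 1.6876×10^7 W.
I_p = P_in/V_p = 1.6876×10^7/132000 = 128 A.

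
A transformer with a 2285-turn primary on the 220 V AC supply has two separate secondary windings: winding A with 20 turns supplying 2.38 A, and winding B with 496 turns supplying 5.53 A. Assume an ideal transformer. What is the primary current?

V_A = 220 × 20/2285 = 1.9256 V; V_B = 220 × 496/2285 = 47.755 V.
P_out = V_A I_A + V_B I_B = 1.9256×2.38 + 47.755×5.53 = 4.5829 + 264.08 = 268.67 W.
Ideal ⇒ P_in = P_out, so I_p = P_out/V_p = 268.67/220 = 1.22 A.

I_p ≈ 1.22 A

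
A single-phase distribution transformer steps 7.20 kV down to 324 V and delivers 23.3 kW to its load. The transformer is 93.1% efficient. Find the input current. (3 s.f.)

P_in = P_out/η = 23300/0.931 = 25027 W.
I_in = P_in/V_in = 25027/7200 = 3.48 A.

I_in ≈ 3.48 A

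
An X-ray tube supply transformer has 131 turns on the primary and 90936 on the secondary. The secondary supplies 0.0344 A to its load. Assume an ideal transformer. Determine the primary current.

I_p ≈ 23.9 A

For an ideal transformer I_p/I_s = N_s/N_p, so I_p = 0.0344 × 90936/131 = 23.9 A.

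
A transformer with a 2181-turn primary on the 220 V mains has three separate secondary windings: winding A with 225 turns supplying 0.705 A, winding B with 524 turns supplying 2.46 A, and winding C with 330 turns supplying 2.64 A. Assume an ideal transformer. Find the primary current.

I_p ≈ 1.06 A

V_A = 220 × 225/2181 = 22.696 V; V_B = 220 × 524/2181 = 52.856 V; V_C = 220 × 330/2181 = 33.287 V.
P_out = V_A I_A + V_B I_B + V_C I_C = 22.696×0.705 + 52.856×2.46 + 33.287×2.64 = 16.001 + 130.03 + 87.879 = 233.91 W.
Ideal ⇒ P_in = P_out, so I_p = P_out/V_p = 233.91/220 = 1.06 A.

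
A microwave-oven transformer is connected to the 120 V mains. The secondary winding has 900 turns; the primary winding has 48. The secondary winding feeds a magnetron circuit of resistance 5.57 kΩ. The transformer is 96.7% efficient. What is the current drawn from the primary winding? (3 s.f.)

I_p ≈ 7.83 A

V_s = 120 × 900/48 = 2250.0 V.
I_s = V_s/R = 2250.0/5570 = 0.40395 A.
P_out = V_s I_s = 2250.0 × 0.40395 = 908.89 W.
P_in = P_out/η = 908.89/0.967 = 939.90 W.
I_p = P_in/V_p = 939.90/120 = 7.83 A.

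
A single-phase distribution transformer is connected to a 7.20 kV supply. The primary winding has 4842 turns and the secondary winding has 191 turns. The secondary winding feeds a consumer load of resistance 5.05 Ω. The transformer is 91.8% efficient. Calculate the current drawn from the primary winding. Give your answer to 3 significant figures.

V_s = 7200 × 191/4842 = 284.01 V.
I_s = V_s/R = 284.01/5.05 = 56.241 A.
P_out = V_s I_s = 284.01 × 56.241 = 15973 W.
P_in = P_out/η = 15973/0.918 = 17400 W.
I_p = P_in/V_p = 17400/7200 = 2.42 A.

I_p ≈ 2.42 A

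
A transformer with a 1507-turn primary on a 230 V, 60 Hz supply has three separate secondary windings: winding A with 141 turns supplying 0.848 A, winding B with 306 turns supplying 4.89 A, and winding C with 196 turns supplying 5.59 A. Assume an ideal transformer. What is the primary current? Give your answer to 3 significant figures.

I_p ≈ 1.80 A

V_A = 230 × 141/1507 = 21.520 V; V_B = 230 × 306/1507 = 46.702 V; V_C = 230 × 196/1507 = 29.914 V.
P_out = V_A I_A + V_B I_B + V_C I_C = 21.520×0.848 + 46.702×4.89 + 29.914×5.59 = 18.249 + 228.37 + 167.22 = 413.84 W.
Ideal ⇒ P_in = P_out, so I_p = P_out/V_p = 413.84/230 = 1.80 A.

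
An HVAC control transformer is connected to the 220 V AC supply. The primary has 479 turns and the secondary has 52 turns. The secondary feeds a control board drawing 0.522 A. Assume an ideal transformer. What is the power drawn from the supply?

P ≈ 12.5 W

I_p = I_s × N_s/N_p = 0.522 × 52/479 = 0.056668 A.
P = V_p I_p = 220 × 0.056668 = 12.5 W.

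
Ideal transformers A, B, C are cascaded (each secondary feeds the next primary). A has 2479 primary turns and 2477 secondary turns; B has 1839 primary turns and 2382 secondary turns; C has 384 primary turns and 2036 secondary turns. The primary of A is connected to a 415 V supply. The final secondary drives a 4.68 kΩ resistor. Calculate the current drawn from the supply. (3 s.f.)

Secondary of A: V = 415.00 × 2477/2479 = 414.67 V.
Secondary of B: V = 414.67 × 2382/1839 = 537.10 V.
Secondary of C: V = 537.10 × 2036/384 = 2847.8 V.
I_load = 2847.8/4680 = 0.60850 A, so P_out = 2847.8 × 0.60850 = 1732.9 W.
All ideal ⇒ P_in = P_out, so I_supply = 1732.9/415 = 4.18 A.

I_supply ≈ 4.18 A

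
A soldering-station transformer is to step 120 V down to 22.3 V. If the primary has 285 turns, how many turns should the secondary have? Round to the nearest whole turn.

N_s = 53 turns

N_s/N_p = V_s/V_p, so N_s = 285 × 22.3/120 = 53.0 ≈ 53 turns.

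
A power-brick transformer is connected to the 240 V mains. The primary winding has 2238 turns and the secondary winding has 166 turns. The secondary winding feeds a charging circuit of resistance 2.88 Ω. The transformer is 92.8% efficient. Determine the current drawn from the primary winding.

V_s = 240 × 166/2238 = 17.802 V.
I_s = V_s/R = 17.802/2.88 = 6.1811 A.
P_out = V_s I_s = 17.802 × 6.1811 = 110.03 W.
P_in = P_out/η = 110.03/0.928 = 118.57 W.
I_p = P_in/V_p = 118.57/240 = 0.494 A.

I_p ≈ 0.494 A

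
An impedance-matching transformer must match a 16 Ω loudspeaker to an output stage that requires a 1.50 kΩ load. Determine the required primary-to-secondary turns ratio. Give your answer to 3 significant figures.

Z_p/Z_s = (N_p/N_s)², so N_p/N_s = √(1500/16) = √93.8 = 9.68.

N_p/N_s ≈ 9.68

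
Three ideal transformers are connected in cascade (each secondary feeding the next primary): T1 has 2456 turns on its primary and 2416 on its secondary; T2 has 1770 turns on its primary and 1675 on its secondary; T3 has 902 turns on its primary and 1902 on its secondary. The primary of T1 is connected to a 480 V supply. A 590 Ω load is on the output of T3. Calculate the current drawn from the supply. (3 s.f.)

I_supply ≈ 3.13 A

Secondary of T1: V = 480.00 × 2416/2456 = 472.18 V.
Secondary of T2: V = 472.18 × 1675/1770 = 446.84 V.
Secondary of T3: V = 446.84 × 1902/902 = 942.23 V.
I_load = 942.23/590 = 1.5970 A, so P_out = 942.23 × 1.5970 = 1504.7 W.
All ideal ⇒ P_in = P_out, so I_supply = 1504.7/480 = 3.13 A.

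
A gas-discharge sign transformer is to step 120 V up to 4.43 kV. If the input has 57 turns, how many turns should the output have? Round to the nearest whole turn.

N_out/N_in = V_out/V_in, so N_out = 57 × 4430/120 = 2104.2 ≈ 2104 turns.

N_out = 2104 turns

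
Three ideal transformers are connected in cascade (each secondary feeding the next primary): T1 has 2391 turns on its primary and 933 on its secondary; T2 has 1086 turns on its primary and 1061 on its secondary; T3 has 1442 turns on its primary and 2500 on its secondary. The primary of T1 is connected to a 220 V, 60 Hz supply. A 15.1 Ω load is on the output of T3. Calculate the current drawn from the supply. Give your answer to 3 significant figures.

I_supply ≈ 6.36 A

After T1: V = 220.00 × 933/2391 = 85.847 V.
After T2: V = 85.847 × 1061/1086 = 83.871 V.
After T3: V = 83.871 × 2500/1442 = 145.41 V.
I_load = 145.41/15.1 = 9.6296 A, so P_out = 145.41 × 9.6296 = 1400.2 W.
All ideal ⇒ P_in = P_out, so I_supply = 1400.2/220 = 6.36 A.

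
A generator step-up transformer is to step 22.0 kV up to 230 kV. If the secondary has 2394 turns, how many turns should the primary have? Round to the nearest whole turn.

N_p = 229 turns

N_p/N_s = V_p/V_s, so N_p = 2394 × 22000/230000 = 229.0 ≈ 229 turns.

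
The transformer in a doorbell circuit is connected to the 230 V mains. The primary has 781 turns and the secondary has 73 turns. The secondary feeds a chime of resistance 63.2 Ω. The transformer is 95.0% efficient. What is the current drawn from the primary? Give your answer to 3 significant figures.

I_p ≈ 0.0335 A

V_s = 230 × 73/781 = 21.498 V.
I_s = V_s/R = 21.498/63.2 = 0.34016 A.
P_out = V_s I_s = 21.498 × 0.34016 = 7.3128 W.
P_in = P_out/η = 7.3128/0.950 = 7.6977 W.
I_p = P_in/V_p = 7.6977/230 = 0.0335 A.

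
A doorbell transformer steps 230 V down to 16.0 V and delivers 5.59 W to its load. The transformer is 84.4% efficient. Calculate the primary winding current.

P_in = P_out/η = 5.59/0.844 = 6.6232 W.
I_p = P_in/V_p = 6.6232/230 = 0.0288 A.

I_p ≈ 0.0288 A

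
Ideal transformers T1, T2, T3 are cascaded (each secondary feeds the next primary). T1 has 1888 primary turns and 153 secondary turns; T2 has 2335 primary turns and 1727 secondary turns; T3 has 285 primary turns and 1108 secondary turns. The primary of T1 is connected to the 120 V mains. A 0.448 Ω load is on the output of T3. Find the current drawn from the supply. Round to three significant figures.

After T1: V = 120.00 × 153/1888 = 9.7246 V.
After T2: V = 9.7246 × 1727/2335 = 7.1924 V.
After T3: V = 7.1924 × 1108/285 = 27.962 V.
I_load = 27.962/0.448 = 62.416 A, so P_out = 27.962 × 62.416 = 1745.3 W.
All ideal ⇒ P_in = P_out, so I_supply = 1745.3/120 = 14.5 A.

I_supply ≈ 14.5 A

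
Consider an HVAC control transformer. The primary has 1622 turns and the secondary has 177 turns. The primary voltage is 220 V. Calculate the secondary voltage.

V_s ≈ 24.0 V

V_s/V_p = N_s/N_p, so V_s = 220 × 177/1622 = 24.0 V.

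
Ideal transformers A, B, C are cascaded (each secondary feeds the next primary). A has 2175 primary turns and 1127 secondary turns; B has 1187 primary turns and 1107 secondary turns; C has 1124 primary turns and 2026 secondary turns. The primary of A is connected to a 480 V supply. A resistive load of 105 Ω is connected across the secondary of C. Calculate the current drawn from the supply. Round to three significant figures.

After A: V = 480.00 × 1127/2175 = 248.72 V.
After B: V = 248.72 × 1107/1187 = 231.95 V.
After C: V = 231.95 × 2026/1124 = 418.10 V.
I_load = 418.10/105 = 3.9819 A, so P_out = 418.10 × 3.9819 = 1664.8 W.
All ideal ⇒ P_in = P_out, so I_supply = 1664.8/480 = 3.47 A.

I_supply ≈ 3.47 A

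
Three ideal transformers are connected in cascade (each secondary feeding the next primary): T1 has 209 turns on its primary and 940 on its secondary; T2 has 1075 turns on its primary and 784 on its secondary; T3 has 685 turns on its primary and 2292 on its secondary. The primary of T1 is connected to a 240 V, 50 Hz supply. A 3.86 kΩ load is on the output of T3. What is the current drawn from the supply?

After T1: V = 240.00 × 940/209 = 1079.4 V.
After T2: V = 1079.4 × 784/1075 = 787.23 V.
After T3: V = 787.23 × 2292/685 = 2634.1 V.
I_load = 2634.1/3860 = 0.68240 A, so P_out = 2634.1 × 0.68240 = 1797.5 W.
All ideal ⇒ P_in = P_out, so I_supply = 1797.5/240 = 7.49 A.

I_supply ≈ 7.49 A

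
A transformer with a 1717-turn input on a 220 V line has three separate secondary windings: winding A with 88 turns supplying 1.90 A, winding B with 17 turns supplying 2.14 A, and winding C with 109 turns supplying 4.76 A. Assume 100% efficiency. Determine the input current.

I_in ≈ 0.421 A

V_A = 220 × 88/1717 = 11.275 V; V_B = 220 × 17/1717 = 2.1782 V; V_C = 220 × 109/1717 = 13.966 V.
P_out = V_A I_A + V_B I_B + V_C I_C = 11.275×1.90 + 2.1782×2.14 + 13.966×4.76 = 21.423 + 4.6614 + 66.479 = 92.564 W.
Ideal ⇒ P_in = P_out, so I_in = P_out/V_in = 92.564/220 = 0.421 A.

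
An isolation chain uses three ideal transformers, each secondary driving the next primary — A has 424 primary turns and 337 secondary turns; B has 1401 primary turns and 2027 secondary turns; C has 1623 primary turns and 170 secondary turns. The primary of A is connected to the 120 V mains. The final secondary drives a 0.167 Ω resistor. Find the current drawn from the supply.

I_supply ≈ 10.4 A

After A: V = 120.00 × 337/424 = 95.377 V.
After B: V = 95.377 × 2027/1401 = 137.99 V.
After C: V = 137.99 × 170/1623 = 14.454 V.
I_load = 14.454/0.167 = 86.552 A, so P_out = 14.454 × 86.552 = 1251.0 W.
All ideal ⇒ P_in = P_out, so I_supply = 1251.0/120 = 10.4 A.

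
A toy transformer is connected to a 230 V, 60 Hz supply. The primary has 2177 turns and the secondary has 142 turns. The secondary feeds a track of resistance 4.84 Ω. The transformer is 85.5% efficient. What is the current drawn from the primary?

V_s = 230 × 142/2177 = 15.002 V.
I_s = V_s/R = 15.002/4.84 = 3.0996 A.
P_out = V_s I_s = 15.002 × 3.0996 = 46.502 W.
P_in = P_out/η = 46.502/0.855 = 54.388 W.
I_p = P_in/V_p = 54.388/230 = 0.236 A.

I_p ≈ 0.236 A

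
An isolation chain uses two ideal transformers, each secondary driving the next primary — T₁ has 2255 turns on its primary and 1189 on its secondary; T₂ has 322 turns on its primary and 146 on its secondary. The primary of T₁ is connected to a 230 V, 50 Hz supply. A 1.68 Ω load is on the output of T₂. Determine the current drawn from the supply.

I_supply ≈ 7.82 A

Secondary of T₁: V = 230.00 × 1189/2255 = 121.27 V.
Secondary of T₂: V = 121.27 × 146/322 = 54.987 V.
I_load = 54.987/1.68 = 32.730 A, so P_out = 54.987 × 32.730 = 1799.7 W.
All ideal ⇒ P_in = P_out, so I_supply = 1799.7/230 = 7.82 A.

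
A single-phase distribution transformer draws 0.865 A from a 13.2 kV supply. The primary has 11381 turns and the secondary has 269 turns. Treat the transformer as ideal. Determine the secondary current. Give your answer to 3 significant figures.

I_s/I_p = N_p/N_s, so I_s = 0.865 × 11381/269 = 36.6 A.

I_s ≈ 36.6 A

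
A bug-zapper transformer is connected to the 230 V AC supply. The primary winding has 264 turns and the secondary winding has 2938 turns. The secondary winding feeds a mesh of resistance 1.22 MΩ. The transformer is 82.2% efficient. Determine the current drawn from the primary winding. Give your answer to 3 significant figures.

I_p ≈ 0.0284 A

V_s = 230 × 2938/264 = 2559.6 V.
I_s = V_s/R = 2559.6/(1.22×10^6) = 0.0020981 A.
P_out = V_s I_s = 2559.6 × 0.0020981 = 5.3702 W.
P_in = P_out/η = 5.3702/0.822 = 6.5331 W.
I_p = P_in/V_p = 6.5331/230 = 0.0284 A.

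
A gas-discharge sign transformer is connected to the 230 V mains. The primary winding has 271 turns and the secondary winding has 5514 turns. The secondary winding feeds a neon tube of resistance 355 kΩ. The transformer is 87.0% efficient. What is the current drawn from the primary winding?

I_p ≈ 0.308 A

V_s = 230 × 5514/271 = 4679.8 V.
I_s = V_s/R = 4679.8/355000 = 0.013182 A.
P_out = V_s I_s = 4679.8 × 0.013182 = 61.691 W.
P_in = P_out/η = 61.691/0.870 = 70.909 W.
I_p = P_in/V_p = 70.909/230 = 0.308 A.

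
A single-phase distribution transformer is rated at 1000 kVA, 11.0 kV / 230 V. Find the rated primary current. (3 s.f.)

I_p = S/V_p = 1000000/11000 = 90.9 A.

I_p ≈ 90.9 A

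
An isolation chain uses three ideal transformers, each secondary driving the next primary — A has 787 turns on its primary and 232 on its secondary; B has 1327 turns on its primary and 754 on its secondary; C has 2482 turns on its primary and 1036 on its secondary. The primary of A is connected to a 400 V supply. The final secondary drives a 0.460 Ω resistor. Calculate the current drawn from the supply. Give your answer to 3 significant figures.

Secondary of A: V = 400.00 × 232/787 = 117.92 V.
Secondary of B: V = 117.92 × 754/1327 = 67.000 V.
Secondary of C: V = 67.000 × 1036/2482 = 27.966 V.
I_load = 27.966/0.460 = 60.796 A, so P_out = 27.966 × 60.796 = 1700.2 W.
All ideal ⇒ P_in = P_out, so I_supply = 1700.2/400 = 4.25 A.

I_supply ≈ 4.25 A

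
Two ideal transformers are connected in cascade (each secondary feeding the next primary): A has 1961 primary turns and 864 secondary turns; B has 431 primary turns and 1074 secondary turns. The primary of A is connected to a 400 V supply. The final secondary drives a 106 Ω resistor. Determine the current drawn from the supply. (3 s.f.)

After A: V = 400.00 × 864/1961 = 176.24 V.
After B: V = 176.24 × 1074/431 = 439.16 V.
I_load = 439.16/106 = 4.1430 A, so P_out = 439.16 × 4.1430 = 1819.5 W.
All ideal ⇒ P_in = P_out, so I_supply = 1819.5/400 = 4.55 A.

I_supply ≈ 4.55 A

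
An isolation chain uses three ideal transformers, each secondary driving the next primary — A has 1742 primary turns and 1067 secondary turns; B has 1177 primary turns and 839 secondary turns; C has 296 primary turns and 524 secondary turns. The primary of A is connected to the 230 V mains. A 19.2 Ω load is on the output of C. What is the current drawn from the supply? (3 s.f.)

I_supply ≈ 7.16 A

Secondary of A: V = 230.00 × 1067/1742 = 140.88 V.
Secondary of B: V = 140.88 × 839/1177 = 100.42 V.
Secondary of C: V = 100.42 × 524/296 = 177.77 V.
I_load = 177.77/19.2 = 9.2591 A, so P_out = 177.77 × 9.2591 = 1646.0 W.
All ideal ⇒ P_in = P_out, so I_supply = 1646.0/230 = 7.16 A.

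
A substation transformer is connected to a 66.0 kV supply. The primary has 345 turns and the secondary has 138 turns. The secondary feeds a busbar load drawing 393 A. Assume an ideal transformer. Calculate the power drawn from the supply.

I_p = I_s × N_s/N_p = 393 × 138/345 = 157.20 A.
P = V_p I_p = 66000 × 157.20 = 1.04×10^7 W.

P ≈ 1.04×10^7 W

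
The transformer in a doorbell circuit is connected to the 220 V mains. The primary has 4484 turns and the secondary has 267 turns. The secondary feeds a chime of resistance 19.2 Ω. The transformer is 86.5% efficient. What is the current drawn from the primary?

I_p ≈ 0.0470 A

V_s = 220 × 267/4484 = 13.100 V.
I_s = V_s/R = 13.100/19.2 = 0.68229 A.
P_out = V_s I_s = 13.100 × 0.68229 = 8.9379 W.
P_in = P_out/η = 8.9379/0.865 = 10.333 W.
I_p = P_in/V_p = 10.333/220 = 0.0470 A.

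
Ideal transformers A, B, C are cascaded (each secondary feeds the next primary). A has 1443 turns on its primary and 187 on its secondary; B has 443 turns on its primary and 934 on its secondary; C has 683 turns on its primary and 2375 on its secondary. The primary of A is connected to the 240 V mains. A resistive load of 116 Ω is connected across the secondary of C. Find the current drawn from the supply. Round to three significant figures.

I_supply ≈ 1.87 A

After A: V = 240.00 × 187/1443 = 31.102 V.
After B: V = 31.102 × 934/443 = 65.574 V.
After C: V = 65.574 × 2375/683 = 228.02 V.
I_load = 228.02/116 = 1.9657 A, so P_out = 228.02 × 1.9657 = 448.22 W.
All ideal ⇒ P_in = P_out, so I_supply = 448.22/240 = 1.87 A.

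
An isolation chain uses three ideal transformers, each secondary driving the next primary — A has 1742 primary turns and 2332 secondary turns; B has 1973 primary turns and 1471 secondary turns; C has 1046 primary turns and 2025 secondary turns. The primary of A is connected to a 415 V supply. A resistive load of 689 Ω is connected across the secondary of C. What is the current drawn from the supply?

I_supply ≈ 2.25 A

After A: V = 415.00 × 2332/1742 = 555.56 V.
After B: V = 555.56 × 1471/1973 = 414.20 V.
After C: V = 414.20 × 2025/1046 = 801.88 V.
I_load = 801.88/689 = 1.1638 A, so P_out = 801.88 × 1.1638 = 933.24 W.
All ideal ⇒ P_in = P_out, so I_supply = 933.24/415 = 2.25 A.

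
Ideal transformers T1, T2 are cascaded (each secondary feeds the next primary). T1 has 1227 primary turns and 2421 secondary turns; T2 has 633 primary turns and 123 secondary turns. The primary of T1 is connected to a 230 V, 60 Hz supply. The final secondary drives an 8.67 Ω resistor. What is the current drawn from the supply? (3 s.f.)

Secondary of T1: V = 230.00 × 2421/1227 = 453.81 V.
Secondary of T2: V = 453.81 × 123/633 = 88.182 V.
I_load = 88.182/8.67 = 10.171 A, so P_out = 88.182 × 10.171 = 896.89 W.
All ideal ⇒ P_in = P_out, so I_supply = 896.89/230 = 3.90 A.

I_supply ≈ 3.90 A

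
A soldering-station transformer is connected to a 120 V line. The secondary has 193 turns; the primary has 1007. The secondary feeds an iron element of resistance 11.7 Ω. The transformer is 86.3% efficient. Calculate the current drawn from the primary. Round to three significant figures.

V_s = 120 × 193/1007 = 22.999 V.
I_s = V_s/R = 22.999/11.7 = 1.9657 A.
P_out = V_s I_s = 22.999 × 1.9657 = 45.210 W.
P_in = P_out/η = 45.210/0.863 = 52.387 W.
I_p = P_in/V_p = 52.387/120 = 0.437 A.

I_p ≈ 0.437 A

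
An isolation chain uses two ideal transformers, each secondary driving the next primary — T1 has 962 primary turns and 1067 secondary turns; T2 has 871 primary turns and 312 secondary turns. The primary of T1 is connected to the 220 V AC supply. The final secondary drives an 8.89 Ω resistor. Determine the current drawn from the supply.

I_supply ≈ 3.91 A

Secondary of T1: V = 220.00 × 1067/962 = 244.01 V.
Secondary of T2: V = 244.01 × 312/871 = 87.407 V.
I_load = 87.407/8.89 = 9.8321 A, so P_out = 87.407 × 9.8321 = 859.40 W.
All ideal ⇒ P_in = P_out, so I_supply = 859.40/220 = 3.91 A.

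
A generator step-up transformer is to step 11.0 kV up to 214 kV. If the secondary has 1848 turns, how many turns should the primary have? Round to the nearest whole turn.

N_p/N_s = V_p/V_s, so N_p = 1848 × 11000/214000 = 95.0 ≈ 95 turns.

N_p = 95 turns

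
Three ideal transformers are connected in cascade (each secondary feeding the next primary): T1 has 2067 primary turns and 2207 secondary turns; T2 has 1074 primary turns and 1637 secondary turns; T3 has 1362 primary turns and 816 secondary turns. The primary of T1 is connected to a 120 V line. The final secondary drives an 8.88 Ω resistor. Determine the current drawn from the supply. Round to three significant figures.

Secondary of T1: V = 120.00 × 2207/2067 = 128.13 V.
Secondary of T2: V = 128.13 × 1637/1074 = 195.29 V.
Secondary of T3: V = 195.29 × 816/1362 = 117.00 V.
I_load = 117.00/8.88 = 13.176 A, so P_out = 117.00 × 13.176 = 1541.7 W.
All ideal ⇒ P_in = P_out, so I_supply = 1541.7/120 = 12.8 A.

I_supply ≈ 12.8 A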